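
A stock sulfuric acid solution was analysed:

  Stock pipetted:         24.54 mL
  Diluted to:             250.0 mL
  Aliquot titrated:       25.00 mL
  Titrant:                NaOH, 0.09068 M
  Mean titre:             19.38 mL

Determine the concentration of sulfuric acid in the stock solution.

H2SO4 + 2 NaOH → Na2SO4 + 2 H2O
n(NaOH) = 0.01938 × 0.09068 = 1.757 × 10^-3 mol
From the 1:2 ratio, n(H2SO4) in the aliquot = 1/2 × 1.757 × 10^-3 = 8.787 × 10^-4 mol
[H2SO4]_dilute = 8.787 × 10^-4 / 0.02500 = 0.03515 mol/L
Dilution factor = 250.0 / 24.54 = 10.19
[H2SO4]_stock = 0.03515 × 10.19 = 0.3581 mol/L

0.3581 M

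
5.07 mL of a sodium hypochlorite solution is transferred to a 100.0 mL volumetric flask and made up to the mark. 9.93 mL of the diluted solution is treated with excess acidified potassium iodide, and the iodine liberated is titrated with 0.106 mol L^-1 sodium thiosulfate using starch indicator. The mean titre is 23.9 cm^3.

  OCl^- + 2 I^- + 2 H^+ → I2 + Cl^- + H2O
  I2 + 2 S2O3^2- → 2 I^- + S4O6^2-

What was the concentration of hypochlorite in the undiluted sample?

2.52 mol/L

n(S2O3^2-) = 0.0239 × 0.106 = 2.53 × 10^-3 mol
n(I2) = n(S2O3^2-)/2 = 1.27 × 10^-3 mol
n(OCl^-) in the aliquot = 1.27 × 10^-3 mol (1:1 ratio)
[OCl^-]_dilute = 1.27 × 10^-3 / 0.00993 = 0.128 mol/L
[OCl^-]_original = 0.128 × 100.0/5.07 = 2.52 mol/L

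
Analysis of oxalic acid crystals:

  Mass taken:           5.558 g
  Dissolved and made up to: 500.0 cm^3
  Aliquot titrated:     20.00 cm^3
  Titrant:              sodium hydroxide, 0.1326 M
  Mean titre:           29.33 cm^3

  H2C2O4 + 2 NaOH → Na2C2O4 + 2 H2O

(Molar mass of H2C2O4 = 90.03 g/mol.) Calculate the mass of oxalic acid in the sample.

n(NaOH) per titration = 0.02933 × 0.1326 = 3.889 × 10^-3 mol
From the 1:2 ratio, n(H2C2O4) in each aliquot = 1/2 × 3.889 × 10^-3 = 1.945 × 10^-3 mol
n(H2C2O4) in the whole flask = 1.945 × 10^-3 × 500.0/20.00 = 0.04861 mol
mass of H2C2O4 = 0.04861 × 90.03 = 4.377 g

4.377 g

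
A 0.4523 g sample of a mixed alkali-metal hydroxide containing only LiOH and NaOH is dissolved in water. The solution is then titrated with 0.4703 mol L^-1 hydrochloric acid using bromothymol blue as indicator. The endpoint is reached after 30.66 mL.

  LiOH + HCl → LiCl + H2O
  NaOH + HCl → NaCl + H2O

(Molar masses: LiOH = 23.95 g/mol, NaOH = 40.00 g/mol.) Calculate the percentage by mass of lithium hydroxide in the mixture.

n(HCl) = 0.03066 × 0.4703 = 0.01442 mol
Let x = n(LiOH), y = n(NaOH).
Titrant: 1x + 1y = 0.01442;  mass: 23.95x + 40.00y = 0.4523
Solving, x = 7.756 × 10^-3 mol, y = 6.664 × 10^-3 mol
mass of LiOH = 7.756 × 10^-3 × 23.95 = 0.1857 g
% LiOH = 0.1857 / 0.4523 × 100 = 41.07 %

41.07 %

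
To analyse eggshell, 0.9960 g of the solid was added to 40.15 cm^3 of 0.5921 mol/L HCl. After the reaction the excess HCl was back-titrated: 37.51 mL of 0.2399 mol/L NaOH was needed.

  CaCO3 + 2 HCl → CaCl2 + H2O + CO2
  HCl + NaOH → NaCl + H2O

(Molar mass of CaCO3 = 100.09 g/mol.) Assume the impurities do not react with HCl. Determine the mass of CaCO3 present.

n(HCl) added = 0.04015 × 0.5921 = 0.02377 mol
n(NaOH) used in back-titration = 0.03751 × 0.2399 = 8.999 × 10^-3 mol
n(HCl) left over = 8.999 × 10^-3 mol (1:1 ratio)
n(HCl) consumed by analyte = 0.02377 − 8.999 × 10^-3 = 0.01477 mol
From the 1:2 ratio, n(CaCO3) = 1/2 × 0.01477 = 7.387 × 10^-3 mol
mass of CaCO3 = 7.387 × 10^-3 × 100.09 = 0.7394 g

0.7394 g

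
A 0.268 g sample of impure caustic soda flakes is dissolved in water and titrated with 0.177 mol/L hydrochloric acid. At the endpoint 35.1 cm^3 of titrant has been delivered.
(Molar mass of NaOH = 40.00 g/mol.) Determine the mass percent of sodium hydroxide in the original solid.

92.7 %

NaOH + HCl → NaCl + H2O
n(HCl) = 0.0351 L × 0.177 mol/L = 6.21 × 10^-3 mol
n(NaOH) = 6.21 × 10^-3 mol (1:1 ratio)
mass of NaOH = 6.21 × 10^-3 × 40.00 g/mol = 0.249 g
% NaOH = 0.249 / 0.268 × 100 = 92.7 %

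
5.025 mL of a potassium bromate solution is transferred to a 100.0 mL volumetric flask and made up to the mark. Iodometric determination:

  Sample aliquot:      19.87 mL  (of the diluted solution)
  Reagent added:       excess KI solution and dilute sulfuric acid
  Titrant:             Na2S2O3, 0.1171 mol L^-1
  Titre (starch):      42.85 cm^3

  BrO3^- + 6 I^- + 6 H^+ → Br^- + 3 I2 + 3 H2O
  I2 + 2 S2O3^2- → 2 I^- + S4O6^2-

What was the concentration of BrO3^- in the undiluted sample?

0.8376 mol/L

n(S2O3^2-) = 0.04285 × 0.1171 = 5.018 × 10^-3 mol
n(I2) = n(S2O3^2-)/2 = 2.509 × 10^-3 mol
From the 1:3 ratio, n(BrO3^-) in the aliquot = 1/3 × 2.509 × 10^-3 = 8.363 × 10^-4 mol
[BrO3^-]_dilute = 8.363 × 10^-4 / 0.01987 = 0.04209 mol/L
[BrO3^-]_original = 0.04209 × 100.0/5.025 = 0.8376 mol/L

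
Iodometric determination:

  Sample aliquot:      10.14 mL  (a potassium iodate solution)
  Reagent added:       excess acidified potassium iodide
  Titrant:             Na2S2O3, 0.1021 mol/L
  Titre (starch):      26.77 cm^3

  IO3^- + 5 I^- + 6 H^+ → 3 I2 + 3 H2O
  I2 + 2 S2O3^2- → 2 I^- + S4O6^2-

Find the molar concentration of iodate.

n(S2O3^2-) = 0.02677 × 0.1021 = 2.733 × 10^-3 mol
n(I2) = n(S2O3^2-)/2 = 1.367 × 10^-3 mol
From the 1:3 ratio, n(IO3^-) in the aliquot = 1/3 × 1.367 × 10^-3 = 4.555 × 10^-4 mol
[IO3^-] = 4.555 × 10^-4 / 0.01014 = 0.04492 mol/L

0.04492 mol/L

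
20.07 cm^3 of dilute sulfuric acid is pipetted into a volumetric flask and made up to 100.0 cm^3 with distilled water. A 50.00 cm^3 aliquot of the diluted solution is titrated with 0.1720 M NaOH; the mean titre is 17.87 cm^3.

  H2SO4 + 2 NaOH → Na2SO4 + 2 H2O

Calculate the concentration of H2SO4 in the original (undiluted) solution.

n(NaOH) = 0.01787 × 0.1720 = 3.074 × 10^-3 mol
From the 1:2 ratio, n(H2SO4) in the aliquot = 1/2 × 3.074 × 10^-3 = 1.537 × 10^-3 mol
[H2SO4]_dilute = 1.537 × 10^-3 / 0.05000 = 0.03074 mol/L
Dilution factor = 100.0 / 20.07 = 4.983
[H2SO4]_stock = 0.03074 × 4.983 = 0.1531 mol/L

0.1531 M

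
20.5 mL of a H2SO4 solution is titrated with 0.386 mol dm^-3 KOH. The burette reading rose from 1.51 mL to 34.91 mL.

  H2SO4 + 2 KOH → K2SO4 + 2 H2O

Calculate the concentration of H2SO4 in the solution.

0.314 mol/L

n(KOH) = 0.0334 L × 0.386 mol/L = 0.0129 mol
From the 1:2 mole ratio, n(H2SO4) = 1/2 × 0.0129 = 6.45 × 10^-3 mol
[H2SO4] = 6.45 × 10^-3 mol / 0.0205 L = 0.314 mol/L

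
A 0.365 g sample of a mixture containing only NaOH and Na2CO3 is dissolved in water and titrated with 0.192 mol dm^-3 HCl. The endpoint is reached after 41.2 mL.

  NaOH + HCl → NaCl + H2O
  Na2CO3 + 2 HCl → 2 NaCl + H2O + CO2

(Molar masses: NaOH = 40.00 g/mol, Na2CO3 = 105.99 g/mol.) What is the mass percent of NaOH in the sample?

n(HCl) = 0.0412 × 0.192 = 7.91 × 10^-3 mol
Let x = n(NaOH), y = n(Na2CO3).
Titrant: 1x + 2y = 7.91 × 10^-3;  mass: 40.00x + 105.99y = 0.365
Solving, x = 4.17 × 10^-3 mol, y = 1.87 × 10^-3 mol
mass of NaOH = 4.17 × 10^-3 × 40.00 = 0.167 g
% NaOH = 0.167 / 0.365 × 100 = 45.7 %

45.7 %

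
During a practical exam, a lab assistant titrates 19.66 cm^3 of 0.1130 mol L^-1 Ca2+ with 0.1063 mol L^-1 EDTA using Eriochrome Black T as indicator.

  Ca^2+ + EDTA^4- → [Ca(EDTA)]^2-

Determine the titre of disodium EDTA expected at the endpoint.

20.90 mL

n(Ca2+) = 0.01966 L × 0.1130 mol/L = 2.222 × 10^-3 mol
n(EDTA) = 2.222 × 10^-3 mol (1:1 stoichiometry)
V(EDTA) = 2.222 × 10^-3 mol / 0.1063 mol/L = 0.02090 L = 20.90 mL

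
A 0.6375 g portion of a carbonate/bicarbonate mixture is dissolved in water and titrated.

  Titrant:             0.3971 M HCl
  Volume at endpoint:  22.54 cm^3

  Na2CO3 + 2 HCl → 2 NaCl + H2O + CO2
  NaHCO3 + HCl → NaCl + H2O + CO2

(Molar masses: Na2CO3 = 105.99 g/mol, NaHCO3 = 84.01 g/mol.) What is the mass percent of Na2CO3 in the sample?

30.67 %

n(HCl) = 0.02254 × 0.3971 = 8.951 × 10^-3 mol
Let x = n(Na2CO3), y = n(NaHCO3).
Titrant: 2x + 1y = 8.951 × 10^-3;  mass: 105.99x + 84.01y = 0.6375
Solving, x = 1.845 × 10^-3 mol, y = 5.261 × 10^-3 mol
mass of Na2CO3 = 1.845 × 10^-3 × 105.99 = 0.1955 g
% Na2CO3 = 0.1955 / 0.6375 × 100 = 30.67 %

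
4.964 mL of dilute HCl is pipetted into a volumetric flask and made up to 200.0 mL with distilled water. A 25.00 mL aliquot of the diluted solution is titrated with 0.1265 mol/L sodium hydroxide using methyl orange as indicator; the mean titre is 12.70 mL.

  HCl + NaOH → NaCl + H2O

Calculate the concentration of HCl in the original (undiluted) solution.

2.589 mol/L

n(NaOH) = 0.01270 × 0.1265 = 1.607 × 10^-3 mol
n(HCl) in the aliquot = 1.607 × 10^-3 mol (1:1 ratio)
[HCl]_dilute = 1.607 × 10^-3 / 0.02500 = 0.06426 mol/L
Dilution factor = 200.0 / 4.964 = 40.29
[HCl]_stock = 0.06426 × 40.29 = 2.589 mol/L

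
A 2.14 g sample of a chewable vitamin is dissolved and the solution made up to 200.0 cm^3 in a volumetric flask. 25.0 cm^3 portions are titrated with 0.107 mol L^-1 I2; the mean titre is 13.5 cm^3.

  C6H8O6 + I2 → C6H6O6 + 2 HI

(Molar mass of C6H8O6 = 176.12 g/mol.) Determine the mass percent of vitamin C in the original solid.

95.1 %

n(I2) per titration = 0.0135 × 0.107 = 1.44 × 10^-3 mol
n(C6H8O6) in each aliquot = 1.44 × 10^-3 mol (1:1 ratio)
n(C6H8O6) in the whole flask = 1.44 × 10^-3 × 200.0/25.0 = 0.0116 mol
mass of C6H8O6 = 0.0116 × 176.12 = 2.04 g
% C6H8O6 = 2.04 / 2.14 × 100 = 95.1 %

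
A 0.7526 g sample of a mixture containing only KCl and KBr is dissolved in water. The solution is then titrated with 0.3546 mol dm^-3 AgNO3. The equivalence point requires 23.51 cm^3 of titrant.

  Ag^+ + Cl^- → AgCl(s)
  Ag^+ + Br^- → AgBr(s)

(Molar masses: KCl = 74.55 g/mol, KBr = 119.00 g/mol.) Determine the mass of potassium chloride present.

n(AgNO3) = 0.02351 × 0.3546 = 8.337 × 10^-3 mol
Let x = n(KCl), y = n(KBr).
Titrant: 1x + 1y = 8.337 × 10^-3;  mass: 74.55x + 119.00y = 0.7526
Solving, x = 5.387 × 10^-3 mol, y = 2.949 × 10^-3 mol
mass of KCl = 5.387 × 10^-3 × 74.55 = 0.4016 g

0.4016 g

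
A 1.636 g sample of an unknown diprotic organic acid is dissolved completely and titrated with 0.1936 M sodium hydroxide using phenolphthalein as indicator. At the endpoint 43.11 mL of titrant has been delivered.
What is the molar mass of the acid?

n(NaOH) = 0.04311 L × 0.1936 mol/L = 8.346 × 10^-3 mol
From the 1:2 ratio, n(H2A) = 1/2 × 8.346 × 10^-3 = 4.173 × 10^-3 mol
M = m / n = 1.636 g / 4.173 × 10^-3 mol = 392.0 g/mol

392.0 g/mol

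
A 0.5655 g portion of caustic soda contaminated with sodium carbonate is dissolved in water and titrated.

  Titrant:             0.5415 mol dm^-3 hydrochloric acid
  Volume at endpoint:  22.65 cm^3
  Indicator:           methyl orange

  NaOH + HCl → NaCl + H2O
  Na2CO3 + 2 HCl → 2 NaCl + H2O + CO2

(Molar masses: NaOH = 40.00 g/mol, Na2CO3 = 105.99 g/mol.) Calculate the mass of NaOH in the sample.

n(HCl) = 0.02265 × 0.5415 = 0.01226 mol
Let x = n(NaOH), y = n(Na2CO3).
Titrant: 1x + 2y = 0.01226;  mass: 40.00x + 105.99y = 0.5655
Solving, x = 6.501 × 10^-3 mol, y = 2.882 × 10^-3 mol
mass of NaOH = 6.501 × 10^-3 × 40.00 = 0.2600 g

0.2600 g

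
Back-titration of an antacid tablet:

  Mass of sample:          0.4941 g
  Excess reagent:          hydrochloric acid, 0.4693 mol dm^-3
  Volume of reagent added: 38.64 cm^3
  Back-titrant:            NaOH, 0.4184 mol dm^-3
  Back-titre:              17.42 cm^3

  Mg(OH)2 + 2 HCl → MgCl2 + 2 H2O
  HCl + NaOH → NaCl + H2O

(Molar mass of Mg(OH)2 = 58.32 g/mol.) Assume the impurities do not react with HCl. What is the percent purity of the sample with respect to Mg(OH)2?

64.00 %

n(HCl) added = 0.03864 × 0.4693 = 0.01813 mol
n(NaOH) used in back-titration = 0.01742 × 0.4184 = 7.289 × 10^-3 mol
n(HCl) left over = 7.289 × 10^-3 mol (1:1 ratio)
n(HCl) consumed by analyte = 0.01813 − 7.289 × 10^-3 = 0.01085 mol
From the 1:2 ratio, n(Mg(OH)2) = 1/2 × 0.01085 = 5.423 × 10^-3 mol
mass of Mg(OH)2 = 5.423 × 10^-3 × 58.32 = 0.3162 g
% Mg(OH)2 = 0.3162 / 0.4941 × 100 = 64.00 %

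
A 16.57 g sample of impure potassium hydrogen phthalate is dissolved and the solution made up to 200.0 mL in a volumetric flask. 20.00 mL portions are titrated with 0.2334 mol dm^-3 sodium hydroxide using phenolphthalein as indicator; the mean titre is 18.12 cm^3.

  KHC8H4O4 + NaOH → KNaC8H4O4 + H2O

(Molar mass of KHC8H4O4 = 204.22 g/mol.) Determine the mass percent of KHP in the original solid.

n(NaOH) per titration = 0.01812 × 0.2334 = 4.229 × 10^-3 mol
n(KHC8H4O4) in each aliquot = 4.229 × 10^-3 mol (1:1 ratio)
n(KHC8H4O4) in the whole flask = 4.229 × 10^-3 × 200.0/20.00 = 0.04229 mol
mass of KHC8H4O4 = 0.04229 × 204.22 = 8.637 g
% KHC8H4O4 = 8.637 / 16.57 × 100 = 52.12 %

52.12 %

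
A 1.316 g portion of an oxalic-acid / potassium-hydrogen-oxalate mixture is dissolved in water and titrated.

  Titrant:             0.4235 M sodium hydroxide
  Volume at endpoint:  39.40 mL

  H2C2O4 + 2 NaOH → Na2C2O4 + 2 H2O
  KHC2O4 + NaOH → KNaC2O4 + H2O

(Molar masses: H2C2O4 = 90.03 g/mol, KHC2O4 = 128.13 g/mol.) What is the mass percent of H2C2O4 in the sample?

n(NaOH) = 0.03940 × 0.4235 = 0.01669 mol
Let x = n(H2C2O4), y = n(KHC2O4).
Titrant: 2x + 1y = 0.01669;  mass: 90.03x + 128.13y = 1.316
Solving, x = 4.945 × 10^-3 mol, y = 6.796 × 10^-3 mol
mass of H2C2O4 = 4.945 × 10^-3 × 90.03 = 0.4452 g
% H2C2O4 = 0.4452 / 1.316 × 100 = 33.83 %

33.83 %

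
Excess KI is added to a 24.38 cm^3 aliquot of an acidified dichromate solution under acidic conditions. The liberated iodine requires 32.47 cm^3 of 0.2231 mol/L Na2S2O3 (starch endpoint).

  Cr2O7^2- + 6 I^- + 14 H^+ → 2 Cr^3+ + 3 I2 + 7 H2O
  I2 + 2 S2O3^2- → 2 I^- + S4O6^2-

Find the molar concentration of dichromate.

n(S2O3^2-) = 0.03247 × 0.2231 = 7.244 × 10^-3 mol
n(I2) = n(S2O3^2-)/2 = 3.622 × 10^-3 mol
From the 1:3 ratio, n(Cr2O7^2-) in the aliquot = 1/3 × 3.622 × 10^-3 = 1.207 × 10^-3 mol
[Cr2O7^2-] = 1.207 × 10^-3 / 0.02438 = 0.04952 mol/L

0.04952 mol/L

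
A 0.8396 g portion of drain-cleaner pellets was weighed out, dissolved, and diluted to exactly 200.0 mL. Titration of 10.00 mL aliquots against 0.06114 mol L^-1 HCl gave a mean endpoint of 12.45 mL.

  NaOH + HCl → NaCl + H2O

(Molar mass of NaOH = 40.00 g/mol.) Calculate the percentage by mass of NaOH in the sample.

n(HCl) per titration = 0.01245 × 0.06114 = 7.612 × 10^-4 mol
n(NaOH) in each aliquot = 7.612 × 10^-4 mol (1:1 ratio)
n(NaOH) in the whole flask = 7.612 × 10^-4 × 200.0/10.00 = 0.01522 mol
mass of NaOH = 0.01522 × 40.00 = 0.6090 g
% NaOH = 0.6090 / 0.8396 × 100 = 72.53 %

72.53 %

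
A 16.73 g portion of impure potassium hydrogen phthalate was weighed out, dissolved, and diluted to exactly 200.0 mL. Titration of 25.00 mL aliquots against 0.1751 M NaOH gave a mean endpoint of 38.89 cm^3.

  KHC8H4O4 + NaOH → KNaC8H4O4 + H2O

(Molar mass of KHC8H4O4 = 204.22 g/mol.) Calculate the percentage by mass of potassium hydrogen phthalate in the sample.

n(NaOH) per titration = 0.03889 × 0.1751 = 6.810 × 10^-3 mol
n(KHC8H4O4) in each aliquot = 6.810 × 10^-3 mol (1:1 ratio)
n(KHC8H4O4) in the whole flask = 6.810 × 10^-3 × 200.0/25.00 = 0.05448 mol
mass of KHC8H4O4 = 0.05448 × 204.22 = 11.13 g
% KHC8H4O4 = 11.13 / 16.73 × 100 = 66.50 %

66.50 %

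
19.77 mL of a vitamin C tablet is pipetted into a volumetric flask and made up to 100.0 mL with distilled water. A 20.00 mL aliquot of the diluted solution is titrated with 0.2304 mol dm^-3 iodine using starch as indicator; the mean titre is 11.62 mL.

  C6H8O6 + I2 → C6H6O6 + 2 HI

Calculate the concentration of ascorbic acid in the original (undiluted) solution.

n(I2) = 0.01162 × 0.2304 = 2.677 × 10^-3 mol
n(C6H8O6) in the aliquot = 2.677 × 10^-3 mol (1:1 ratio)
[C6H8O6]_dilute = 2.677 × 10^-3 / 0.02000 = 0.1339 mol/L
Dilution factor = 100.0 / 19.77 = 5.058
[C6H8O6]_stock = 0.1339 × 5.058 = 0.6771 mol/L

0.6771 mol/L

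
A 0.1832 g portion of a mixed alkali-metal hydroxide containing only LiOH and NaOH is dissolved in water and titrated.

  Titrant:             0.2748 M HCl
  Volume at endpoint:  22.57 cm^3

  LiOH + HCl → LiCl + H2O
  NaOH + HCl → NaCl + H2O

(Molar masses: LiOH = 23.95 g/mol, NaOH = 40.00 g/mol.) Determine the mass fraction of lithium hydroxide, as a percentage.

52.85 %

n(HCl) = 0.02257 × 0.2748 = 6.202 × 10^-3 mol
Let x = n(LiOH), y = n(NaOH).
Titrant: 1x + 1y = 6.202 × 10^-3;  mass: 23.95x + 40.00y = 0.1832
Solving, x = 4.043 × 10^-3 mol, y = 2.159 × 10^-3 mol
mass of LiOH = 4.043 × 10^-3 × 23.95 = 0.09683 g
% LiOH = 0.09683 / 0.1832 × 100 = 52.85 %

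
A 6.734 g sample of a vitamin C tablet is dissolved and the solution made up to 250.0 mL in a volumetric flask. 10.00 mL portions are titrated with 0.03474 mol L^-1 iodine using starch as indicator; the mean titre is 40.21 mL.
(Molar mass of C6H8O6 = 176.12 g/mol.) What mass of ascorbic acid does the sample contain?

C6H8O6 + I2 → C6H6O6 + 2 HI
n(I2) per titration = 0.04021 × 0.03474 = 1.397 × 10^-3 mol
n(C6H8O6) in each aliquot = 1.397 × 10^-3 mol (1:1 ratio)
n(C6H8O6) in the whole flask = 1.397 × 10^-3 × 250.0/10.00 = 0.03492 mol
mass of C6H8O6 = 0.03492 × 176.12 = 6.151 g

6.151 g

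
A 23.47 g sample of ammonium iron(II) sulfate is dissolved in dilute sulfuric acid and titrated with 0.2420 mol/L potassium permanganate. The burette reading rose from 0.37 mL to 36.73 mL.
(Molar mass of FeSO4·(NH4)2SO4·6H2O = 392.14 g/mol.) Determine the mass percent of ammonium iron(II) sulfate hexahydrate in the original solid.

73.51 %

MnO4^- + 5 Fe^2+ + 8 H^+ → Mn^2+ + 5 Fe^3+ + 4 H2O
n(KMnO4) = 0.03636 L × 0.2420 mol/L = 8.799 × 10^-3 mol
From the 5:1 ratio, n(FeSO4·(NH4)2SO4·6H2O) = 5/1 × 8.799 × 10^-3 = 0.04400 mol
mass of FeSO4·(NH4)2SO4·6H2O = 0.04400 × 392.14 g/mol = 17.25 g
% FeSO4·(NH4)2SO4·6H2O = 17.25 / 23.47 × 100 = 73.51 %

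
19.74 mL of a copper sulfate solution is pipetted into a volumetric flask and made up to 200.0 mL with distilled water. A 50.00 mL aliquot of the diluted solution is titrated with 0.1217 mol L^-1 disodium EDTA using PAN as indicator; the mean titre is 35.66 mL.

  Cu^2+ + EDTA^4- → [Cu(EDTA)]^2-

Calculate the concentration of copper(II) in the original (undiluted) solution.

0.8794 mol/L

n(EDTA) = 0.03566 × 0.1217 = 4.340 × 10^-3 mol
n(Cu2+) in the aliquot = 4.340 × 10^-3 mol (1:1 ratio)
[Cu2+]_dilute = 4.340 × 10^-3 / 0.05000 = 0.08680 mol/L
Dilution factor = 200.0 / 19.74 = 10.13
[Cu2+]_stock = 0.08680 × 10.13 = 0.8794 mol/L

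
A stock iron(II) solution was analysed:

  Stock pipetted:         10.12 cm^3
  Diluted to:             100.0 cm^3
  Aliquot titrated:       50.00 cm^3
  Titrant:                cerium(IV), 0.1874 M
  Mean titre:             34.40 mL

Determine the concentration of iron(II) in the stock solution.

1.274 M

Ce^4+ + Fe^2+ → Ce^3+ + Fe^3+
n(Ce4+) = 0.03440 × 0.1874 = 6.447 × 10^-3 mol
n(Fe2+) in the aliquot = 6.447 × 10^-3 mol (1:1 ratio)
[Fe2+]_dilute = 6.447 × 10^-3 / 0.05000 = 0.1289 mol/L
Dilution factor = 100.0 / 10.12 = 9.881
[Fe2+]_stock = 0.1289 × 9.881 = 1.274 mol/L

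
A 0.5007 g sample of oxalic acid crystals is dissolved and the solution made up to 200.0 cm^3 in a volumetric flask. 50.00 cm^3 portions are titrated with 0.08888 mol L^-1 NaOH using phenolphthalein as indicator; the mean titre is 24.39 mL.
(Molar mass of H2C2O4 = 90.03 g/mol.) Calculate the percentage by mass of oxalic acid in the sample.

H2C2O4 + 2 NaOH → Na2C2O4 + 2 H2O
n(NaOH) per titration = 0.02439 × 0.08888 = 2.168 × 10^-3 mol
From the 1:2 ratio, n(H2C2O4) in each aliquot = 1/2 × 2.168 × 10^-3 = 1.084 × 10^-3 mol
n(H2C2O4) in the whole flask = 1.084 × 10^-3 × 200.0/50.00 = 4.336 × 10^-3 mol
mass of H2C2O4 = 4.336 × 10^-3 × 90.03 = 0.3903 g
% H2C2O4 = 0.3903 / 0.5007 × 100 = 77.96 %

77.96 %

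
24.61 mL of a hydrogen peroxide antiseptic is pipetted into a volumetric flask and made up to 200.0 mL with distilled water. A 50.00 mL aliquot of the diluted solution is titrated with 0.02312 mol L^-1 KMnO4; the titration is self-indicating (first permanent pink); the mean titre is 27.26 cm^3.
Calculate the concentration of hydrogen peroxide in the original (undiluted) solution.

2 MnO4^- + 5 H2O2 + 6 H^+ → 2 Mn^2+ + 5 O2 + 8 H2O
n(KMnO4) = 0.02726 × 0.02312 = 6.303 × 10^-4 mol
From the 5:2 ratio, n(H2O2) in the aliquot = 5/2 × 6.303 × 10^-4 = 1.576 × 10^-3 mol
[H2O2]_dilute = 1.576 × 10^-3 / 0.05000 = 0.03151 mol/L
Dilution factor = 200.0 / 24.61 = 8.127
[H2O2]_stock = 0.03151 × 8.127 = 0.2561 mol/L

0.2561 mol/L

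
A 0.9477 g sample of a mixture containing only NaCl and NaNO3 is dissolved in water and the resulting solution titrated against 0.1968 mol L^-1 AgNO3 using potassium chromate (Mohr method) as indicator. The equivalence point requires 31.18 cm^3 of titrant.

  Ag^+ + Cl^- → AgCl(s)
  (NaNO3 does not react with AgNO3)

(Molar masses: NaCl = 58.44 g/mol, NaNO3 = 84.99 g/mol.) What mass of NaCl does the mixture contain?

n(AgNO3) = 0.03118 × 0.1968 = 6.136 × 10^-3 mol
Let x = n(NaCl), y = n(NaNO3).
Titrant: 1x = 6.136 × 10^-3;  mass: 58.44x + 84.99y = 0.9477
Solving, x = 6.136 × 10^-3 mol, y = 6.931 × 10^-3 mol
mass of NaCl = 6.136 × 10^-3 × 58.44 = 0.3586 g

0.3586 g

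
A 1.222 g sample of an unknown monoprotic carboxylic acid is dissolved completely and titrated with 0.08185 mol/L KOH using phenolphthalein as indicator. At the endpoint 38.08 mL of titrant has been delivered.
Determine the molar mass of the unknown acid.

392.1 g/mol

n(KOH) = 0.03808 L × 0.08185 mol/L = 3.117 × 10^-3 mol
n(HA) = 3.117 × 10^-3 mol (1:1 ratio)
M = m / n = 1.222 g / 3.117 × 10^-3 mol = 392.1 g/mol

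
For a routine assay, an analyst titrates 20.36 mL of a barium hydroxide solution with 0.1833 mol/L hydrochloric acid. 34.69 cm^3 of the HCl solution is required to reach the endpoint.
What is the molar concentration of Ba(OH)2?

0.1562 mol/L

Ba(OH)2 + 2 HCl → BaCl2 + 2 H2O
n(HCl) = 0.03469 L × 0.1833 mol/L = 6.359 × 10^-3 mol
From the 1:2 mole ratio, n(Ba(OH)2) = 1/2 × 6.359 × 10^-3 = 3.179 × 10^-3 mol
[Ba(OH)2] = 3.179 × 10^-3 mol / 0.02036 L = 0.1562 mol/L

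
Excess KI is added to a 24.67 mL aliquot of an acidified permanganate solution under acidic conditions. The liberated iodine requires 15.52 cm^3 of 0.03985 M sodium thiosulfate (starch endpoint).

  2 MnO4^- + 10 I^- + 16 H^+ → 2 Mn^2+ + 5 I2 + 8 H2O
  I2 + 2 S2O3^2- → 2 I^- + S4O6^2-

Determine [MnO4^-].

n(S2O3^2-) = 0.01552 × 0.03985 = 6.185 × 10^-4 mol
n(I2) = n(S2O3^2-)/2 = 3.092 × 10^-4 mol
From the 2:5 ratio, n(MnO4^-) in the aliquot = 2/5 × 3.092 × 10^-4 = 1.237 × 10^-4 mol
[MnO4^-] = 1.237 × 10^-4 / 0.02467 = 0.005014 mol/L

0.005014 M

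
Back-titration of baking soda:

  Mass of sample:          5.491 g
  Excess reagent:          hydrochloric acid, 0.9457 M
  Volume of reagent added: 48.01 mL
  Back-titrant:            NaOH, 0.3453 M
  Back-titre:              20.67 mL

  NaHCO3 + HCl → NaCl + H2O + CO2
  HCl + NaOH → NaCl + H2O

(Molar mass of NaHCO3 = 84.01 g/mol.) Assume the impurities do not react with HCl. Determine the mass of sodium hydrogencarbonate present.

3.215 g

n(HCl) added = 0.04801 × 0.9457 = 0.04540 mol
n(NaOH) used in back-titration = 0.02067 × 0.3453 = 7.137 × 10^-3 mol
n(HCl) left over = 7.137 × 10^-3 mol (1:1 ratio)
n(HCl) consumed by analyte = 0.04540 − 7.137 × 10^-3 = 0.03827 mol
n(NaHCO3) = 0.03827 mol (1:1 ratio)
mass of NaHCO3 = 0.03827 × 84.01 = 3.215 g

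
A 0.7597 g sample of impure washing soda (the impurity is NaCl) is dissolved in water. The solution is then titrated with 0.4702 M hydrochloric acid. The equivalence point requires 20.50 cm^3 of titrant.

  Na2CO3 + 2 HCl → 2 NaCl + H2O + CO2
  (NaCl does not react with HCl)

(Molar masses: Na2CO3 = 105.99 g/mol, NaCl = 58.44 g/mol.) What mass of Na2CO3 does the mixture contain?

n(HCl) = 0.02050 × 0.4702 = 9.639 × 10^-3 mol
Let x = n(Na2CO3), y = n(NaCl).
Titrant: 2x = 9.639 × 10^-3;  mass: 105.99x + 58.44y = 0.7597
Solving, x = 4.820 × 10^-3 mol, y = 4.259 × 10^-3 mol
mass of Na2CO3 = 4.820 × 10^-3 × 105.99 = 0.5108 g

0.5108 g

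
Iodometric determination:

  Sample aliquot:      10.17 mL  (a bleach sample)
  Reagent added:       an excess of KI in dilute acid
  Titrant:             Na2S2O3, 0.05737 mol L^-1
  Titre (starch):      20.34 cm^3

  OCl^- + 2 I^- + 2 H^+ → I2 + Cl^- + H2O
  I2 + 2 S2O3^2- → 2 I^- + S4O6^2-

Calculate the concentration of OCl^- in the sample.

n(S2O3^2-) = 0.02034 × 0.05737 = 1.167 × 10^-3 mol
n(I2) = n(S2O3^2-)/2 = 5.835 × 10^-4 mol
n(OCl^-) in the aliquot = 5.835 × 10^-4 mol (1:1 ratio)
[OCl^-] = 5.835 × 10^-4 / 0.01017 = 0.05737 mol/L

0.05737 mol/L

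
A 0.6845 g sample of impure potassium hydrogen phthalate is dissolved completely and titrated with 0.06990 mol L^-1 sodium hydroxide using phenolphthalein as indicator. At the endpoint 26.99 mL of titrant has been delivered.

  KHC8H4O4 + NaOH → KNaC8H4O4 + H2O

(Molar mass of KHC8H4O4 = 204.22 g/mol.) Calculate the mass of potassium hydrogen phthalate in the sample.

n(NaOH) = 0.02699 L × 0.06990 mol/L = 1.887 × 10^-3 mol
n(KHC8H4O4) = 1.887 × 10^-3 mol (1:1 ratio)
mass of KHC8H4O4 = 1.887 × 10^-3 × 204.22 g/mol = 0.3853 g

0.3853 g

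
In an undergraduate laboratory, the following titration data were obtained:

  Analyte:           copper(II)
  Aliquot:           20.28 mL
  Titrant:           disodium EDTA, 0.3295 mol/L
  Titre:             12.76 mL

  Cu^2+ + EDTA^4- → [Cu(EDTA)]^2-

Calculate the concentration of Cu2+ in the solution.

n(EDTA) = 0.01276 L × 0.3295 mol/L = 4.204 × 10^-3 mol
n(Cu2+) = 4.204 × 10^-3 mol (1:1 mole ratio)
[Cu2+] = 4.204 × 10^-3 mol / 0.02028 L = 0.2073 mol/L

0.2073 mol/L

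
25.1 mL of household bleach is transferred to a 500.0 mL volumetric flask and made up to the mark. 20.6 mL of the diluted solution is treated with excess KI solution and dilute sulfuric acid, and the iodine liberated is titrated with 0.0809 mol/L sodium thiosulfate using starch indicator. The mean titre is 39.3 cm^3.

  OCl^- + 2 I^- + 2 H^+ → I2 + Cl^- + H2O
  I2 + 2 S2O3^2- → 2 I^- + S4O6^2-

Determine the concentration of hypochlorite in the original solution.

1.54 mol/L

n(S2O3^2-) = 0.0393 × 0.0809 = 3.18 × 10^-3 mol
n(I2) = n(S2O3^2-)/2 = 1.59 × 10^-3 mol
n(OCl^-) in the aliquot = 1.59 × 10^-3 mol (1:1 ratio)
[OCl^-]_dilute = 1.59 × 10^-3 / 0.0206 = 0.0772 mol/L
[OCl^-]_original = 0.0772 × 500.0/25.1 = 1.54 mol/L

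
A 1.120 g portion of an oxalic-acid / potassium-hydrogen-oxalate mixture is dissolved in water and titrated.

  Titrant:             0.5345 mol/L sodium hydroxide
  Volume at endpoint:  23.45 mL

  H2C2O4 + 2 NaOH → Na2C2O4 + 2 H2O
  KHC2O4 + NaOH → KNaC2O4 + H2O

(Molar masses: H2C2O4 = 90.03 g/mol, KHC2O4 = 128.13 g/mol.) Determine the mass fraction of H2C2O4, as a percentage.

23.50 %

n(NaOH) = 0.02345 × 0.5345 = 0.01253 mol
Let x = n(H2C2O4), y = n(KHC2O4).
Titrant: 2x + 1y = 0.01253;  mass: 90.03x + 128.13y = 1.120
Solving, x = 2.924 × 10^-3 mol, y = 6.687 × 10^-3 mol
mass of H2C2O4 = 2.924 × 10^-3 × 90.03 = 0.2632 g
% H2C2O4 = 0.2632 / 1.120 × 100 = 23.50 %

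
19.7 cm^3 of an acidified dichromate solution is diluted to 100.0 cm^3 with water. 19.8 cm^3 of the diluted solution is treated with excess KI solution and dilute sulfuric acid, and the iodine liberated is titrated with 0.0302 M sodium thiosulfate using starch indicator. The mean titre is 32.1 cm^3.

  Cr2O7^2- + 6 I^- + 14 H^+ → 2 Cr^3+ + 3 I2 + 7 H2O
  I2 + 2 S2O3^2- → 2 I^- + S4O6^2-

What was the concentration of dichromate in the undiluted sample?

0.0414 M

n(S2O3^2-) = 0.0321 × 0.0302 = 9.69 × 10^-4 mol
n(I2) = n(S2O3^2-)/2 = 4.85 × 10^-4 mol
From the 1:3 ratio, n(Cr2O7^2-) in the aliquot = 1/3 × 4.85 × 10^-4 = 1.62 × 10^-4 mol
[Cr2O7^2-]_dilute = 1.62 × 10^-4 / 0.0198 = 0.00816 mol/L
[Cr2O7^2-]_original = 0.00816 × 100.0/19.7 = 0.0414 mol/L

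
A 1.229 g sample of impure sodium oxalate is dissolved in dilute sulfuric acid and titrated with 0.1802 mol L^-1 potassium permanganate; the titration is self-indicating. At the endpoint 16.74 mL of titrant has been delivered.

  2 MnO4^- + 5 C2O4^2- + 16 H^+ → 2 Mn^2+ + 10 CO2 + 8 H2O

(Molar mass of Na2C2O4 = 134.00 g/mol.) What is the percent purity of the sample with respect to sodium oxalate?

82.22 %

n(KMnO4) = 0.01674 L × 0.1802 mol/L = 3.017 × 10^-3 mol
From the 5:2 ratio, n(Na2C2O4) = 5/2 × 3.017 × 10^-3 = 7.541 × 10^-3 mol
mass of Na2C2O4 = 7.541 × 10^-3 × 134.00 g/mol = 1.011 g
% Na2C2O4 = 1.011 / 1.229 × 100 = 82.22 %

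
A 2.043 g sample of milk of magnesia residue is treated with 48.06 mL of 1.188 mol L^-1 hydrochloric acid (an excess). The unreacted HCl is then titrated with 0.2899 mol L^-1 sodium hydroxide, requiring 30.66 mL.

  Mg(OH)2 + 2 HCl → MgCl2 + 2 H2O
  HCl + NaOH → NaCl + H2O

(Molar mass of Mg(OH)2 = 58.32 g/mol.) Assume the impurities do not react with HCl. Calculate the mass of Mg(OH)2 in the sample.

1.406 g

n(HCl) added = 0.04806 × 1.188 = 0.05710 mol
n(NaOH) used in back-titration = 0.03066 × 0.2899 = 8.888 × 10^-3 mol
n(HCl) left over = 8.888 × 10^-3 mol (1:1 ratio)
n(HCl) consumed by analyte = 0.05710 − 8.888 × 10^-3 = 0.04821 mol
From the 1:2 ratio, n(Mg(OH)2) = 1/2 × 0.04821 = 0.02410 mol
mass of Mg(OH)2 = 0.02410 × 58.32 = 1.406 g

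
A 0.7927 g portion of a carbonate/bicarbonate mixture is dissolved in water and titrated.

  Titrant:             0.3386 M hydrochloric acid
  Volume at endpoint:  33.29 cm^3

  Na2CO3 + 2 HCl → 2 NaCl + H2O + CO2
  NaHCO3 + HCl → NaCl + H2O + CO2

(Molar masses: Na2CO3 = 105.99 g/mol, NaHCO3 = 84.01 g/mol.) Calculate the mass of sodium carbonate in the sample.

n(HCl) = 0.03329 × 0.3386 = 0.01127 mol
Let x = n(Na2CO3), y = n(NaHCO3).
Titrant: 2x + 1y = 0.01127;  mass: 105.99x + 84.01y = 0.7927
Solving, x = 2.487 × 10^-3 mol, y = 6.298 × 10^-3 mol
mass of Na2CO3 = 2.487 × 10^-3 × 105.99 = 0.2636 g

0.2636 g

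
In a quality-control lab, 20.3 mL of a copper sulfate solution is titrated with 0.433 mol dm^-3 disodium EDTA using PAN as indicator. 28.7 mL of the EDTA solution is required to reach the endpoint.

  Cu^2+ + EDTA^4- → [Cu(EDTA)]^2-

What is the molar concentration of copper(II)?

n(EDTA) = 0.0287 L × 0.433 mol/L = 0.0124 mol
n(Cu2+) = 0.0124 mol (1:1 mole ratio)
[Cu2+] = 0.0124 mol / 0.0203 L = 0.612 mol/L

0.612 mol/L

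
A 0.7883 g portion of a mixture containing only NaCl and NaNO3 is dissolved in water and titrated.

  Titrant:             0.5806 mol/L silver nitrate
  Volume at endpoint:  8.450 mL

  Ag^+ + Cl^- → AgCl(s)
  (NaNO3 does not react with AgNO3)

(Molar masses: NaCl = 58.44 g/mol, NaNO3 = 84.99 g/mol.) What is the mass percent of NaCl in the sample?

n(AgNO3) = 0.008450 × 0.5806 = 4.906 × 10^-3 mol
Let x = n(NaCl), y = n(NaNO3).
Titrant: 1x = 4.906 × 10^-3;  mass: 58.44x + 84.99y = 0.7883
Solving, x = 4.906 × 10^-3 mol, y = 5.902 × 10^-3 mol
mass of NaCl = 4.906 × 10^-3 × 58.44 = 0.2867 g
% NaCl = 0.2867 / 0.7883 × 100 = 36.37 %

36.37 %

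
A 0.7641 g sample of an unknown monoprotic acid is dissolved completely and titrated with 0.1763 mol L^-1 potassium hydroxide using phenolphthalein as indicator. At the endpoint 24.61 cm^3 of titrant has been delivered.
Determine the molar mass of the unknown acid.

n(KOH) = 0.02461 L × 0.1763 mol/L = 4.339 × 10^-3 mol
n(HA) = 4.339 × 10^-3 mol (1:1 ratio)
M = m / n = 0.7641 g / 4.339 × 10^-3 mol = 176.1 g/mol

176.1 g/mol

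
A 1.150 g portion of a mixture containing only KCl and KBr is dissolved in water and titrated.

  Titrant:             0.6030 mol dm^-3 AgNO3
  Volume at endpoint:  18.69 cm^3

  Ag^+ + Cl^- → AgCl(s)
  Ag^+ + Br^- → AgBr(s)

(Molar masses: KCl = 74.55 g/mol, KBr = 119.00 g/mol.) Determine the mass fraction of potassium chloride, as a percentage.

n(AgNO3) = 0.01869 × 0.6030 = 0.01127 mol
Let x = n(KCl), y = n(KBr).
Titrant: 1x + 1y = 0.01127;  mass: 74.55x + 119.00y = 1.150
Solving, x = 4.300 × 10^-3 mol, y = 6.970 × 10^-3 mol
mass of KCl = 4.300 × 10^-3 × 74.55 = 0.3206 g
% KCl = 0.3206 / 1.150 × 100 = 27.88 %

27.88 %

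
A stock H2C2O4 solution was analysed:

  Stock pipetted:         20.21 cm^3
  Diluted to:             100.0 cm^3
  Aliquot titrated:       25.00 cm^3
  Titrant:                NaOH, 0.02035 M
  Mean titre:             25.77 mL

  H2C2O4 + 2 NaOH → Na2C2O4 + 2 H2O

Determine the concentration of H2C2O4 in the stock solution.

n(NaOH) = 0.02577 × 0.02035 = 5.244 × 10^-4 mol
From the 1:2 ratio, n(H2C2O4) in the aliquot = 1/2 × 5.244 × 10^-4 = 2.622 × 10^-4 mol
[H2C2O4]_dilute = 2.622 × 10^-4 / 0.02500 = 0.01049 mol/L
Dilution factor = 100.0 / 20.21 = 4.948
[H2C2O4]_stock = 0.01049 × 4.948 = 0.05190 mol/L

0.05190 M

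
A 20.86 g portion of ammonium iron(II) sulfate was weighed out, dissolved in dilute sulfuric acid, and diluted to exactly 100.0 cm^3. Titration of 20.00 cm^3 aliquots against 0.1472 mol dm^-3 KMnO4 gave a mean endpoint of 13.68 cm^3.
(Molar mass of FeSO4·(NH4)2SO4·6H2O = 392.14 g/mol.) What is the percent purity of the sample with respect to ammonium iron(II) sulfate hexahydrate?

94.64 %

MnO4^- + 5 Fe^2+ + 8 H^+ → Mn^2+ + 5 Fe^3+ + 4 H2O
n(KMnO4) per titration = 0.01368 × 0.1472 = 2.014 × 10^-3 mol
From the 5:1 ratio, n(FeSO4·(NH4)2SO4·6H2O) in each aliquot = 5/1 × 2.014 × 10^-3 = 0.01007 mol
n(FeSO4·(NH4)2SO4·6H2O) in the whole flask = 0.01007 × 100.0/20.00 = 0.05034 mol
mass of FeSO4·(NH4)2SO4·6H2O = 0.05034 × 392.14 = 19.74 g
% FeSO4·(NH4)2SO4·6H2O = 19.74 / 20.86 × 100 = 94.64 %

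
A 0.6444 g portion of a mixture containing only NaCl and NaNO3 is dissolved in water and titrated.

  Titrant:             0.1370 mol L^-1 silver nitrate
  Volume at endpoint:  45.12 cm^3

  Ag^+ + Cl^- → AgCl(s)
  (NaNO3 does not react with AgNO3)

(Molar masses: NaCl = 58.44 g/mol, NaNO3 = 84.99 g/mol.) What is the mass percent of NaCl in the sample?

n(AgNO3) = 0.04512 × 0.1370 = 6.181 × 10^-3 mol
Let x = n(NaCl), y = n(NaNO3).
Titrant: 1x = 6.181 × 10^-3;  mass: 58.44x + 84.99y = 0.6444
Solving, x = 6.181 × 10^-3 mol, y = 3.332 × 10^-3 mol
mass of NaCl = 6.181 × 10^-3 × 58.44 = 0.3612 g
% NaCl = 0.3612 / 0.6444 × 100 = 56.06 %

56.06 %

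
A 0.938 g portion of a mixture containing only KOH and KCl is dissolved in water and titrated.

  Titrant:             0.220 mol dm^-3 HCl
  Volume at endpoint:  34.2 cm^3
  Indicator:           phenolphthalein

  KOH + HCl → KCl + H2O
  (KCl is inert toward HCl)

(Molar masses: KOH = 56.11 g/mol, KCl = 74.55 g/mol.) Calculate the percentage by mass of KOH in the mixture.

45.0 %

n(HCl) = 0.0342 × 0.220 = 7.52 × 10^-3 mol
Let x = n(KOH), y = n(KCl).
Titrant: 1x = 7.52 × 10^-3;  mass: 56.11x + 74.55y = 0.938
Solving, x = 7.52 × 10^-3 mol, y = 6.92 × 10^-3 mol
mass of KOH = 7.52 × 10^-3 × 56.11 = 0.422 g
% KOH = 0.422 / 0.938 × 100 = 45.0 %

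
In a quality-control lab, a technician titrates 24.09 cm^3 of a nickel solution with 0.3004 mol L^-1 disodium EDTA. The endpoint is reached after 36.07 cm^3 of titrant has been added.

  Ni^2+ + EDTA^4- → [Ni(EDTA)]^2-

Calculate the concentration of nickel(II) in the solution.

n(EDTA) = 0.03607 L × 0.3004 mol/L = 0.01084 mol
n(Ni2+) = 0.01084 mol (1:1 mole ratio)
[Ni2+] = 0.01084 mol / 0.02409 L = 0.4498 mol/L

0.4498 mol/L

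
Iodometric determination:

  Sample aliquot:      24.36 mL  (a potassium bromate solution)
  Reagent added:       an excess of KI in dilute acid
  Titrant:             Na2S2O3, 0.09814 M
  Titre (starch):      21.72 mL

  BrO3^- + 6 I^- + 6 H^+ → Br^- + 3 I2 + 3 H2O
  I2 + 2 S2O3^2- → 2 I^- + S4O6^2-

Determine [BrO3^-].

0.01458 M

n(S2O3^2-) = 0.02172 × 0.09814 = 2.132 × 10^-3 mol
n(I2) = n(S2O3^2-)/2 = 1.066 × 10^-3 mol
From the 1:3 ratio, n(BrO3^-) in the aliquot = 1/3 × 1.066 × 10^-3 = 3.553 × 10^-4 mol
[BrO3^-] = 3.553 × 10^-4 / 0.02436 = 0.01458 mol/L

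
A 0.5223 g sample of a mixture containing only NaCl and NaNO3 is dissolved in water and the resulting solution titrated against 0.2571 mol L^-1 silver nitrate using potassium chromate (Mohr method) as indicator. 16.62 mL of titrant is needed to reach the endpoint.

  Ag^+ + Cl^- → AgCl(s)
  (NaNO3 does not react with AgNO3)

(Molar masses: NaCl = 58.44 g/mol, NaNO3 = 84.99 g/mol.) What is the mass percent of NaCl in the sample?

n(AgNO3) = 0.01662 × 0.2571 = 4.273 × 10^-3 mol
Let x = n(NaCl), y = n(NaNO3).
Titrant: 1x = 4.273 × 10^-3;  mass: 58.44x + 84.99y = 0.5223
Solving, x = 4.273 × 10^-3 mol, y = 3.207 × 10^-3 mol
mass of NaCl = 4.273 × 10^-3 × 58.44 = 0.2497 g
% NaCl = 0.2497 / 0.5223 × 100 = 47.81 %

47.81 %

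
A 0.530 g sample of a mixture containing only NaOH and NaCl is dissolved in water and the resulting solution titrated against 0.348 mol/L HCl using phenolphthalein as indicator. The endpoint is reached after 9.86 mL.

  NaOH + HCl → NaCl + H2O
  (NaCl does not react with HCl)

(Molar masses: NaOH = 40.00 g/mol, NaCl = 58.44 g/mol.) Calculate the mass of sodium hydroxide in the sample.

n(HCl) = 0.00986 × 0.348 = 3.43 × 10^-3 mol
Let x = n(NaOH), y = n(NaCl).
Titrant: 1x = 3.43 × 10^-3;  mass: 40.00x + 58.44y = 0.530
Solving, x = 3.43 × 10^-3 mol, y = 6.72 × 10^-3 mol
mass of NaOH = 3.43 × 10^-3 × 40.00 = 0.137 g

0.137 g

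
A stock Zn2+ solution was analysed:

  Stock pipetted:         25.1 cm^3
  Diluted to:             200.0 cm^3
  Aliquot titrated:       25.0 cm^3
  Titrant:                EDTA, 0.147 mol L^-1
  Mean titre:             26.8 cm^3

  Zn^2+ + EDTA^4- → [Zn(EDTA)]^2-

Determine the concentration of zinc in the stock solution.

1.26 mol/L

n(EDTA) = 0.0268 × 0.147 = 3.94 × 10^-3 mol
n(Zn2+) in the aliquot = 3.94 × 10^-3 mol (1:1 ratio)
[Zn2+]_dilute = 3.94 × 10^-3 / 0.0250 = 0.158 mol/L
Dilution factor = 200.0 / 25.1 = 7.968
[Zn2+]_stock = 0.158 × 7.968 = 1.26 mol/L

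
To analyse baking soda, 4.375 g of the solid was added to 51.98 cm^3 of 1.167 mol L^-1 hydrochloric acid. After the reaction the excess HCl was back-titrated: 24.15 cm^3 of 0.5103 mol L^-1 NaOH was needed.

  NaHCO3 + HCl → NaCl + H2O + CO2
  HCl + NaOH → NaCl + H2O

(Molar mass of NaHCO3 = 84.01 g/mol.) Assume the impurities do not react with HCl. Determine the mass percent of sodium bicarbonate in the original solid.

n(HCl) added = 0.05198 × 1.167 = 0.06066 mol
n(NaOH) used in back-titration = 0.02415 × 0.5103 = 0.01232 mol
n(HCl) left over = 0.01232 mol (1:1 ratio)
n(HCl) consumed by analyte = 0.06066 − 0.01232 = 0.04834 mol
n(NaHCO3) = 0.04834 mol (1:1 ratio)
mass of NaHCO3 = 0.04834 × 84.01 = 4.061 g
% NaHCO3 = 4.061 / 4.375 × 100 = 92.82 %

92.82 %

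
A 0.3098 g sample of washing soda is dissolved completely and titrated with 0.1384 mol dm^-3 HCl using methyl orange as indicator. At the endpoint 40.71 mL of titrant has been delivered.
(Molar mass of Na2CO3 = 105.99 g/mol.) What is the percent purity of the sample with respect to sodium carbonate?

Na2CO3 + 2 HCl → 2 NaCl + H2O + CO2
n(HCl) = 0.04071 L × 0.1384 mol/L = 5.634 × 10^-3 mol
From the 1:2 ratio, n(Na2CO3) = 1/2 × 5.634 × 10^-3 = 2.817 × 10^-3 mol
mass of Na2CO3 = 2.817 × 10^-3 × 105.99 g/mol = 0.2986 g
% Na2CO3 = 0.2986 / 0.3098 × 100 = 96.38 %

96.38 %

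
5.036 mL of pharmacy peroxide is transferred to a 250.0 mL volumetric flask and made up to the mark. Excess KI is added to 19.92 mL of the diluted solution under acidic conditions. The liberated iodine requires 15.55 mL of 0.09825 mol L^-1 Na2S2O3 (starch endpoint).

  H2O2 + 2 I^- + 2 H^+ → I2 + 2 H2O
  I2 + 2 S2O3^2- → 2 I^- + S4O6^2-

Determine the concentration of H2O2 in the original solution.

n(S2O3^2-) = 0.01555 × 0.09825 = 1.528 × 10^-3 mol
n(I2) = n(S2O3^2-)/2 = 7.639 × 10^-4 mol
n(H2O2) in the aliquot = 7.639 × 10^-4 mol (1:1 ratio)
[H2O2]_dilute = 7.639 × 10^-4 / 0.01992 = 0.03835 mol/L
[H2O2]_original = 0.03835 × 250.0/5.036 = 1.904 mol/L

1.904 mol/L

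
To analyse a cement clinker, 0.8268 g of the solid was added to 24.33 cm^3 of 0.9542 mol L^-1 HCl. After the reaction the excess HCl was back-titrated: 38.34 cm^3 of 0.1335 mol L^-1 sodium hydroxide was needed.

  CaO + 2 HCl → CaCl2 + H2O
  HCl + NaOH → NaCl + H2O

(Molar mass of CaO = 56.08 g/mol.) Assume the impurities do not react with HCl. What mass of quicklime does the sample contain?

0.5074 g

n(HCl) added = 0.02433 × 0.9542 = 0.02322 mol
n(NaOH) used in back-titration = 0.03834 × 0.1335 = 5.118 × 10^-3 mol
n(HCl) left over = 5.118 × 10^-3 mol (1:1 ratio)
n(HCl) consumed by analyte = 0.02322 − 5.118 × 10^-3 = 0.01810 mol
From the 1:2 ratio, n(CaO) = 1/2 × 0.01810 = 9.049 × 10^-3 mol
mass of CaO = 9.049 × 10^-3 × 56.08 = 0.5074 g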